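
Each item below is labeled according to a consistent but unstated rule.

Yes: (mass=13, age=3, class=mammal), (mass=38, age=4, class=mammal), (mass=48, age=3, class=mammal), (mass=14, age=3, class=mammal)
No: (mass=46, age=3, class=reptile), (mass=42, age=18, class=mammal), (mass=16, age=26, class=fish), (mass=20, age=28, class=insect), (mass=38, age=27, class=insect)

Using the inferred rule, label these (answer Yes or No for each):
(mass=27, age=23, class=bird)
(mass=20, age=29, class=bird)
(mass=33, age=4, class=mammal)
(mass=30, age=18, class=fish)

The common property of the 'Yes' items is: class is mammal AND age ≤ 4. No 'No' item has it.
(mass=27, age=23, class=bird) — class is bird, age = 23, hence No. (mass=20, age=29, class=bird) — class is bird, age = 29, hence No. (mass=33, age=4, class=mammal) — class is mammal, age = 4, hence Yes. (mass=30, age=18, class=fish) — class is fish, age = 18, hence No.

No, No, Yes, No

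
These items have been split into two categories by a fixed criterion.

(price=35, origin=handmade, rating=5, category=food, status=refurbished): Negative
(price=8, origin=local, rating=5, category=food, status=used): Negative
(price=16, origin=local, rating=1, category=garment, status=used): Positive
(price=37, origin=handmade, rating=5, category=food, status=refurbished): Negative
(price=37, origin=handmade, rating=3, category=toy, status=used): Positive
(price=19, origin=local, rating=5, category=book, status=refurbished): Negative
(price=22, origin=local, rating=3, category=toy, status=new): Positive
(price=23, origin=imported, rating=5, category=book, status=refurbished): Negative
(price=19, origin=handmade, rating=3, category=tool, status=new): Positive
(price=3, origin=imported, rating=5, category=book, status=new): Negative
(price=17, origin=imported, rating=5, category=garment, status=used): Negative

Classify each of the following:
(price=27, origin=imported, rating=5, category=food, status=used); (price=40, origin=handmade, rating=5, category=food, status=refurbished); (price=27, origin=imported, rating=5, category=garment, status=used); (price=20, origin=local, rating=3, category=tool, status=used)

A rule that fits every label: rating ≤ 3 — true of each 'Positive' example, false of each 'Negative' one.
(price=27, origin=imported, rating=5, category=food, status=used): rating = 5 — doesn't match, so Negative. (price=40, origin=handmade, rating=5, category=food, status=refurbished): rating = 5 — doesn't match, so Negative. (price=27, origin=imported, rating=5, category=garment, status=used): rating = 5 — doesn't match, so Negative. (price=20, origin=local, rating=3, category=tool, status=used): rating = 3 — meets the rule, so Positive.

Negative, Negative, Negative, Positive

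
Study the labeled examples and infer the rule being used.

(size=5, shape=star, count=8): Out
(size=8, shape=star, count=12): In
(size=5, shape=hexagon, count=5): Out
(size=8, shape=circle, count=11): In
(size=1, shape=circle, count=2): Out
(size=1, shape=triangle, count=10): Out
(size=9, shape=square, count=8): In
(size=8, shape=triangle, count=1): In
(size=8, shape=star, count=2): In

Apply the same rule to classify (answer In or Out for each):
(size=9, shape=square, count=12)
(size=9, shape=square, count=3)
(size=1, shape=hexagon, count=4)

In, In, Out

'In' ⟺ size ≥ 8.
In: (size=9, shape=square, count=12), since size = 9. In: (size=9, shape=square, count=3), since size = 9. Out: (size=1, shape=hexagon, count=4), since size = 1.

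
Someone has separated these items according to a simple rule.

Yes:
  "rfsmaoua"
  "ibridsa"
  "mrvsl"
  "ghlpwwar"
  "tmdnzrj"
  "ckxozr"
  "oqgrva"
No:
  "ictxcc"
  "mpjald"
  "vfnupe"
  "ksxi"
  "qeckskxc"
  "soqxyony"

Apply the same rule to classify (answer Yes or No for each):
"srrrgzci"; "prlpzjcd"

Looking at the examples, the only property every 'Yes' case has and every 'No' case lacks is: contains 'r'.
"srrrgzci" — has 'r', hence Yes. "prlpzjcd" — has 'r', hence Yes.

Yes, Yes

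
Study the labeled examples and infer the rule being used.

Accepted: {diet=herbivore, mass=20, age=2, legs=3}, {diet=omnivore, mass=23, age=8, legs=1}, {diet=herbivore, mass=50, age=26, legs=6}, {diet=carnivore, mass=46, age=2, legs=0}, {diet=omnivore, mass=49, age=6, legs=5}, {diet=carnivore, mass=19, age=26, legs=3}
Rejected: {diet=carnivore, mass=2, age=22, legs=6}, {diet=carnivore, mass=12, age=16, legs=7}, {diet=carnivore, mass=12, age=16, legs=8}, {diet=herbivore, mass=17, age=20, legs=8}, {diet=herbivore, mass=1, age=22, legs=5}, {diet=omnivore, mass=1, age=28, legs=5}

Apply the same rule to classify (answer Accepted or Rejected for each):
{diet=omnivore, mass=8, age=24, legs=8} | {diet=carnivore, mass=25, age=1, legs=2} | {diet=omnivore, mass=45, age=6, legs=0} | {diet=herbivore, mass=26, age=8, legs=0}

Rejected, Accepted, Accepted, Accepted

Rule: mass ≥ 19. This holds for each 'Accepted' example and fails for each 'Rejected' one.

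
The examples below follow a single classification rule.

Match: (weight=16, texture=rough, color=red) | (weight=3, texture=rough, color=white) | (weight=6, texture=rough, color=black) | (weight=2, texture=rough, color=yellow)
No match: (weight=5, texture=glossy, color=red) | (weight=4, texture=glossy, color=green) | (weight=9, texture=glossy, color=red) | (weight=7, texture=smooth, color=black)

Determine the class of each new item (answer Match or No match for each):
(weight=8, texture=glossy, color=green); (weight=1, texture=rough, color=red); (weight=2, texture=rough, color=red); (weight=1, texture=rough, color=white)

Looking at the examples, the only property every 'Match' case has and every 'No match' case lacks is: texture is rough.
(weight=8, texture=glossy, color=green): texture is glossy, doesn't match → No match.
(weight=1, texture=rough, color=red): texture is rough, matches → Match.
(weight=2, texture=rough, color=red): texture is rough, matches → Match.
(weight=1, texture=rough, color=white): texture is rough, matches → Match.

No match, Match, Match, Match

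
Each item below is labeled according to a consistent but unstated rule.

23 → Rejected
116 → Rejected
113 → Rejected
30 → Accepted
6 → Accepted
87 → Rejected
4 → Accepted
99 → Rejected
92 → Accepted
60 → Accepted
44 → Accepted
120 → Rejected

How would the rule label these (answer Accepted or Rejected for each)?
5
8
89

The distinguishing property — even AND at most 92 — holds for all the 'Accepted' cases and none of the 'Rejected' cases.
5 — 5 is odd, 5 ≤ 92, hence Rejected.
8 — 8 is even, 8 ≤ 92, hence Accepted.
89 — 89 is odd, 89 ≤ 92, hence Rejected.

Rejected, Accepted, Rejected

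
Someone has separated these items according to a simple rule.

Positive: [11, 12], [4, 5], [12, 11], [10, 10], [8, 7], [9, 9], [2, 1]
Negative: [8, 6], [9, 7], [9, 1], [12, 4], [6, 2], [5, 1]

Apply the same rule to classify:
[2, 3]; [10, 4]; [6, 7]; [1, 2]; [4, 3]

Positive, Negative, Positive, Positive, Positive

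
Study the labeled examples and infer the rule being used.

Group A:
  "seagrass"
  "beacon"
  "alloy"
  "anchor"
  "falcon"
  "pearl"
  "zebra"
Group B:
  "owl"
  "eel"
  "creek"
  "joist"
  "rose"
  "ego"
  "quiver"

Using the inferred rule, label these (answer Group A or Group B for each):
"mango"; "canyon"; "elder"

Group A, Group A, Group B

Rule: contains 'a'. This holds for each 'Group A' example and fails for each 'Group B' one.
"mango": has 'a' — satisfies this, so Group A. "canyon": has 'a' — satisfies this, so Group A. "elder": no 'a' — does not satisfy this, so Group B.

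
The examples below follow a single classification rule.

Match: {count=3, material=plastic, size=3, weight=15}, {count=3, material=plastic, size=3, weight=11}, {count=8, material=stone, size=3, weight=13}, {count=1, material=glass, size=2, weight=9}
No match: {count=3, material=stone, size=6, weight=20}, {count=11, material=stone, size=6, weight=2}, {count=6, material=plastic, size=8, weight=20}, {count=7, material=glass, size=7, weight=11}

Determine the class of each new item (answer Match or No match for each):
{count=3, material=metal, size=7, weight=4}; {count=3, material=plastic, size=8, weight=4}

No match, No match

The distinguishing property — size ≤ 3 — holds for all the 'Match' cases and none of the 'No match' cases.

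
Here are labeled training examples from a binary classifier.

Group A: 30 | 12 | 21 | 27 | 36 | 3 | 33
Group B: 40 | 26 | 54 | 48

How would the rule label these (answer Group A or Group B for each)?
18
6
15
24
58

Group A, Group A, Group A, Group A, Group B

One predicate separates the groups cleanly: multiple of 3 AND at most 36.
18: Group A (18 = 3·6, 18 ≤ 36).
6: Group A (6 = 3·2, 6 ≤ 36).
15: Group A (15 = 3·5, 15 ≤ 36).
24: Group A (24 = 3·8, 24 ≤ 36).
58: Group B (58 = 3·19 + 1, 58 > 36).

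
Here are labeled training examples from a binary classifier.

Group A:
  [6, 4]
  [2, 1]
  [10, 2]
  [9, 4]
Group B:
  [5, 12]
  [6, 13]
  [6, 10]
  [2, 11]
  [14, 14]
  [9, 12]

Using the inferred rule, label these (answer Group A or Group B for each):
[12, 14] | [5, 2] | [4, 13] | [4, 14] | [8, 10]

Group B, Group A, Group B, Group B, Group B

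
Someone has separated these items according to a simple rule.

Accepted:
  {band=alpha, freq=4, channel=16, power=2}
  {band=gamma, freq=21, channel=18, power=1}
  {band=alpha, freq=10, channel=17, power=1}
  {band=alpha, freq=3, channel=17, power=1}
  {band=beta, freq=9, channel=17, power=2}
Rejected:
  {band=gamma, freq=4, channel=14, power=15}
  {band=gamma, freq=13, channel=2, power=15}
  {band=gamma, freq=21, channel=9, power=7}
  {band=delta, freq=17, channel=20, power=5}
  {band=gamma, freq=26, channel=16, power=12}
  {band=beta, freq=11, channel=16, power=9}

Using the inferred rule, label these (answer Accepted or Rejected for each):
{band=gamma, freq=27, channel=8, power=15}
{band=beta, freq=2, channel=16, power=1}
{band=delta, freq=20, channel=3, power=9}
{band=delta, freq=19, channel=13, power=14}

The distinguishing property — power ≤ 2 — holds for all the 'Accepted' cases and none of the 'Rejected' cases.

Rejected, Accepted, Rejected, Rejected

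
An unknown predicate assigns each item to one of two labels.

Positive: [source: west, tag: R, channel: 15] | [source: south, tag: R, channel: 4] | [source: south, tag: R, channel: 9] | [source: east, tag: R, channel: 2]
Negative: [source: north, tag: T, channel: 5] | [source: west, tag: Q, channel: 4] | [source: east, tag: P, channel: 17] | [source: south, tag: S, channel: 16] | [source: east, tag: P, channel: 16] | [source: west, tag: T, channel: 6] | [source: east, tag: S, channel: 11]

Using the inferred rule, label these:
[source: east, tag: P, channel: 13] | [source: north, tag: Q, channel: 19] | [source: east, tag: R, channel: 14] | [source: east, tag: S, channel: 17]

All 'Positive' examples share one property — tag is R — and every 'Negative' example lacks it.
[source: east, tag: P, channel: 13]: tag is P, does not satisfy this → Negative. [source: north, tag: Q, channel: 19]: tag is Q, does not satisfy this → Negative. [source: east, tag: R, channel: 14]: tag is R, qualifies → Positive. [source: east, tag: S, channel: 17]: tag is S, does not satisfy this → Negative.

Negative, Negative, Positive, Negative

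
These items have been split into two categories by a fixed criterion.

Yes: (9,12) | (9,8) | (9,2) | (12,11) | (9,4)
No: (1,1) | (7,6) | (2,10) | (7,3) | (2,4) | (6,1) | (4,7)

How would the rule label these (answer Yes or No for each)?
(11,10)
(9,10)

Yes, Yes

Every 'Yes' example satisfies: first ≥ 8. None of the 'No' examples do.
(11,10): Yes (first 11). (9,10): Yes (first 9).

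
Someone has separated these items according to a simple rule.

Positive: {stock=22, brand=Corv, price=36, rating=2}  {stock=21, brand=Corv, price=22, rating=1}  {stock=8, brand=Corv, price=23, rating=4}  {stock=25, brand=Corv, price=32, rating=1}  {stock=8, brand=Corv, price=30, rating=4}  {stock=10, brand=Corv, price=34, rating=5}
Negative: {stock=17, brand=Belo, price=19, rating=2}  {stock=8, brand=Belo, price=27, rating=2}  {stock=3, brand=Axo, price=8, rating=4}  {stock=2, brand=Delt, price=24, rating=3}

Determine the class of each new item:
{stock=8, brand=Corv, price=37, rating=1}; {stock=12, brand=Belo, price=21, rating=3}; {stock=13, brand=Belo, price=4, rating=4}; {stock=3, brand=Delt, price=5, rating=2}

Positive, Negative, Negative, Negative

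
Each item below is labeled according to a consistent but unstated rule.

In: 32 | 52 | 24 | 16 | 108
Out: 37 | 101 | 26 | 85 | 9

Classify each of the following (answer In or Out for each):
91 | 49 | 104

The simplest hypothesis consistent with all the labels is: multiple of 4.
91 → 91 = 4·22 + 3 → Out. 49 → 49 = 4·12 + 1 → Out. 104 → 104 = 4·26 → In.

Out, Out, In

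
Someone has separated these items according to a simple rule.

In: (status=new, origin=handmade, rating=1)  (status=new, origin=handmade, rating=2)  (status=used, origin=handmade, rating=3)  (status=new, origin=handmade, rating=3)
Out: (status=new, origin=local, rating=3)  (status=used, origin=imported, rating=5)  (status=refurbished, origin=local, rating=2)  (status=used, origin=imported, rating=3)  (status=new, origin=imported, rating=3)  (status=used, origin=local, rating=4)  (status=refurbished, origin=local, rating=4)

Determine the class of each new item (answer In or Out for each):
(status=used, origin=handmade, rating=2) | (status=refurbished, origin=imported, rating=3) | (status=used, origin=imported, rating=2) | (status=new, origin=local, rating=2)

In, Out, Out, Out

Looking at the examples, the only property every 'In' case has and every 'Out' case lacks is: origin is handmade.
In: (status=used, origin=handmade, rating=2), since origin is handmade.
Out: (status=refurbished, origin=imported, rating=3), since origin is imported.
Out: (status=used, origin=imported, rating=2), since origin is imported.
Out: (status=new, origin=local, rating=2), since origin is local.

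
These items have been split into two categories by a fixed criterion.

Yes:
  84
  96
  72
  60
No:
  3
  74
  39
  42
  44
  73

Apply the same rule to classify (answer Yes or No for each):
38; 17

No, No

Looking at the examples, the only property every 'Yes' case has and every 'No' case lacks is: multiple of 12.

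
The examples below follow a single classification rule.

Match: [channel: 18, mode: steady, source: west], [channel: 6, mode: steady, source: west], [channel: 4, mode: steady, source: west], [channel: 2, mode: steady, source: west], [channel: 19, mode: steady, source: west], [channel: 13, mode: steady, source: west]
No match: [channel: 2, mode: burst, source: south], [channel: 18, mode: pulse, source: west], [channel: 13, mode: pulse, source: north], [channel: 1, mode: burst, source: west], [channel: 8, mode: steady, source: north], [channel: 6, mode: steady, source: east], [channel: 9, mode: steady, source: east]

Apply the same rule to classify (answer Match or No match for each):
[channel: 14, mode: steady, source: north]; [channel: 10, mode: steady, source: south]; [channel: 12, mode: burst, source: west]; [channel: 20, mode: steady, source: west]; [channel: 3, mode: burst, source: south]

The common property of the 'Match' items is: mode is steady AND source is west. No 'No match' item has it.

No match, No match, No match, Match, No match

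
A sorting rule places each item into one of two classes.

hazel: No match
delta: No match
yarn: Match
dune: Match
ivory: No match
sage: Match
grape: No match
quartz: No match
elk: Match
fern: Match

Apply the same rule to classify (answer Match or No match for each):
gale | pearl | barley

Every 'Match' example satisfies: length ≤ 4. None of the 'No match' examples do.

Match, No match, No match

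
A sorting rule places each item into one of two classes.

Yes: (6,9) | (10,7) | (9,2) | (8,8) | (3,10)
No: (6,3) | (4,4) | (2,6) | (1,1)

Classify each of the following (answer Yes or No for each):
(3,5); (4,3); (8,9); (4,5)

No, No, Yes, No

The pattern is that an item is 'Yes' exactly when: sum ≥ 11.
(3,5): No (3+5 = 8). (4,3): No (4+3 = 7). (8,9): Yes (8+9 = 17). (4,5): No (4+5 = 9).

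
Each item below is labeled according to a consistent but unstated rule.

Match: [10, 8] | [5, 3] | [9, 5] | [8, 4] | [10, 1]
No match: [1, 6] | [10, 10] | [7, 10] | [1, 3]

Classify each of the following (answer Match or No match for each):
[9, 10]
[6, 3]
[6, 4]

'Match' ⟺ first > second.

No match, Match, Match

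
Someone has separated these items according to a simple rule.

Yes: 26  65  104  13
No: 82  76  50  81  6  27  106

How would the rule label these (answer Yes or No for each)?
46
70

No, No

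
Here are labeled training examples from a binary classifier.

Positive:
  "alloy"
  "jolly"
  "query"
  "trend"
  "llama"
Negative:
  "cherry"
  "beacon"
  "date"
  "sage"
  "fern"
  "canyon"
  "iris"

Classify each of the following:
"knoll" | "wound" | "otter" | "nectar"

Positive, Positive, Positive, Negative

Rule: odd length. This holds for each 'Positive' example and fails for each 'Negative' one.
"knoll": length 5 — meets the rule, so Positive.
"wound": length 5 — meets the rule, so Positive.
"otter": length 5 — meets the rule, so Positive.
"nectar": length 6 — fails the rule, so Negative.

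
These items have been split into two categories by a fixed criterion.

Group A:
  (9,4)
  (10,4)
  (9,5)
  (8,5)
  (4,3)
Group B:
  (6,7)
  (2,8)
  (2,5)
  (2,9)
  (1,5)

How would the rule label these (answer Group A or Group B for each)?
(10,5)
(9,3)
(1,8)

Group A, Group A, Group B

Every 'Group A' example satisfies: first > second. None of the 'Group B' examples do.
Group A: (10,5), since 10 > 5. Group A: (9,3), since 9 > 3. Group B: (1,8), since 1 < 8.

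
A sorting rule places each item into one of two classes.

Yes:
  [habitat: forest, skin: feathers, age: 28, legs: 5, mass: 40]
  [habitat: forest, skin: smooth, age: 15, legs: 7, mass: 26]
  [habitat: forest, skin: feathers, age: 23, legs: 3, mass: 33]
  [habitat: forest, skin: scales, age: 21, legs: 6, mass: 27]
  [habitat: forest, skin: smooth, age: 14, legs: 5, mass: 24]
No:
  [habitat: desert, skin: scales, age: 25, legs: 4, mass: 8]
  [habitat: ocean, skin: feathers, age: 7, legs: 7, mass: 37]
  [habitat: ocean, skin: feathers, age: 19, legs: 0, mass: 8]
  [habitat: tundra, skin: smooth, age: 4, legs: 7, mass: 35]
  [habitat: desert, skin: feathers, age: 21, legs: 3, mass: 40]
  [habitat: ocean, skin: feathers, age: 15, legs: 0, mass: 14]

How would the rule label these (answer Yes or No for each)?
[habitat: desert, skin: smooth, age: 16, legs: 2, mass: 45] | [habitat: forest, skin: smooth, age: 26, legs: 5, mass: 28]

No, Yes

Checking candidate rules against both groups, what survives is: habitat is forest.
[habitat: desert, skin: smooth, age: 16, legs: 2, mass: 45]: habitat is desert — does not satisfy this, so No. [habitat: forest, skin: smooth, age: 26, legs: 5, mass: 28]: habitat is forest — matches, so Yes.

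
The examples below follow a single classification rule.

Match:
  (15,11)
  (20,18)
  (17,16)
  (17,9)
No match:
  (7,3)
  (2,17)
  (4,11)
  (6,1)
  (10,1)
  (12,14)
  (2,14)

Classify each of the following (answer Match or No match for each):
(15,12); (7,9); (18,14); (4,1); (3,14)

A rule that fits every label: first ≥ 14 — true of each 'Match' example, false of each 'No match' one.
(15,12) → first 15 → Match.
(7,9) → first 7 → No match.
(18,14) → first 18 → Match.
(4,1) → first 4 → No match.
(3,14) → first 3 → No match.

Match, No match, Match, No match, No match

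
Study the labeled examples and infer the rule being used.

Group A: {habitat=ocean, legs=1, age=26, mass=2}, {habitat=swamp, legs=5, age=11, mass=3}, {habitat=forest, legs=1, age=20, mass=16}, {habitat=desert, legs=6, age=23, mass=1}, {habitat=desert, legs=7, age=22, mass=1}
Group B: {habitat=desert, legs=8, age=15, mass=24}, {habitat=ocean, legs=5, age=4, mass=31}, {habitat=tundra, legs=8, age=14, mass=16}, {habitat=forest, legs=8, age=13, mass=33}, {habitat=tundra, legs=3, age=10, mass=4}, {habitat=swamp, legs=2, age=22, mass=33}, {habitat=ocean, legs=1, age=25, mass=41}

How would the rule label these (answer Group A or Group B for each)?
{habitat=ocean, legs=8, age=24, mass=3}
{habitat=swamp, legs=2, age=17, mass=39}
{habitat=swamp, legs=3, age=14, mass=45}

The classifier is using: mass ≤ 3 OR age = 20.
{habitat=ocean, legs=8, age=24, mass=3} — mass = 3, age = 24, hence Group A. {habitat=swamp, legs=2, age=17, mass=39} — mass = 39, age = 17, hence Group B. {habitat=swamp, legs=3, age=14, mass=45} — mass = 45, age = 14, hence Group B.

Group A, Group B, Group B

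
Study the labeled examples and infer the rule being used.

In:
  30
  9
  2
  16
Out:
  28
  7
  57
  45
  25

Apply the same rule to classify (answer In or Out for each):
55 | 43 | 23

The rule appears to be: ≡ 2 (mod 7).
Out: 55, since 55 mod 7 = 6.
Out: 43, since 43 mod 7 = 1.
In: 23, since 23 mod 7 = 2.

Out, Out, In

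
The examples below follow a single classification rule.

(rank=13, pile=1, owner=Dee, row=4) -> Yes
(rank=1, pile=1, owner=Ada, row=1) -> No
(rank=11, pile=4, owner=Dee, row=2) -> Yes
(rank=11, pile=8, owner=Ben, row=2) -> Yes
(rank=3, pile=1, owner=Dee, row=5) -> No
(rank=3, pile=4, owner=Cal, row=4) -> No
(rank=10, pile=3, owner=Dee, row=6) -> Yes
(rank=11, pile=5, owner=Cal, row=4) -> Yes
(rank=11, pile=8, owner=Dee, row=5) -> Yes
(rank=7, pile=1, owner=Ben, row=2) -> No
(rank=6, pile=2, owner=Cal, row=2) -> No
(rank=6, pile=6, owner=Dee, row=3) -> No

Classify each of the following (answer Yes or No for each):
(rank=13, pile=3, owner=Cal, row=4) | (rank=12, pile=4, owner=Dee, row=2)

Yes, Yes

The pattern is that an item is 'Yes' exactly when: rank ≥ 10.
(rank=13, pile=3, owner=Cal, row=4): rank = 13, fits → Yes. (rank=12, pile=4, owner=Dee, row=2): rank = 12, fits → Yes.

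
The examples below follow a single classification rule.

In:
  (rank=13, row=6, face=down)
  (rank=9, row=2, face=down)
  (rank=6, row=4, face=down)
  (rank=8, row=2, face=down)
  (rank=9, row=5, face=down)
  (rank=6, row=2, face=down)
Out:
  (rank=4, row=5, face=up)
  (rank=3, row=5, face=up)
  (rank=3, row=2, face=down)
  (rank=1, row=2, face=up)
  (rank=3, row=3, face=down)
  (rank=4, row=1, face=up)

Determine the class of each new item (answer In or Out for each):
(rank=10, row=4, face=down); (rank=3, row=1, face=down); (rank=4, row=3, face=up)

In, Out, Out

The distinguishing property — rank ≥ 6 — holds for all the 'In' cases and none of the 'Out' cases.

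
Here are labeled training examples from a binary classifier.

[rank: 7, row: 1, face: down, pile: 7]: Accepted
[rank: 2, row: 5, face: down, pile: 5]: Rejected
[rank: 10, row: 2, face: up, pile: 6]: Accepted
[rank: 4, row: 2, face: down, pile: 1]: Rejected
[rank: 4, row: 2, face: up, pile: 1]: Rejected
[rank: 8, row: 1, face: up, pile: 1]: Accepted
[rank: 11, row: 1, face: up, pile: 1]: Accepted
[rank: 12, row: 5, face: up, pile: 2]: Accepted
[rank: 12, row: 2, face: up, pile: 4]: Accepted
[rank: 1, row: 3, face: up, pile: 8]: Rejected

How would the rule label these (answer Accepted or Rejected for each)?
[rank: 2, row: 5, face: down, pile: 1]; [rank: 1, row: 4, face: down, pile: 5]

The rule appears to be: rank ≥ 7.
[rank: 2, row: 5, face: down, pile: 1]: rank = 2, lacks this property → Rejected.
[rank: 1, row: 4, face: down, pile: 5]: rank = 1, lacks this property → Rejected.

Rejected, Rejected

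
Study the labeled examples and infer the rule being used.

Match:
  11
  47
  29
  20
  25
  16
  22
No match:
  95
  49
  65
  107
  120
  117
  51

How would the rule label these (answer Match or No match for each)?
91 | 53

All 'Match' examples share one property — at most 47 — and every 'No match' example lacks it.
91: 91 > 47 — does not fit, so No match. 53: 53 > 47 — does not fit, so No match.

No match, No match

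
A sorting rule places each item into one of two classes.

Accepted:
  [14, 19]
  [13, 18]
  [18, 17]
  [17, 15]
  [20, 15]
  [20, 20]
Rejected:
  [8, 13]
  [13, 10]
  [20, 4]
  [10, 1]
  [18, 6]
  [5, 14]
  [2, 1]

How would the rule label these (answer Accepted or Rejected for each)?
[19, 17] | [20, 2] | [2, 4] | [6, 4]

All 'Accepted' examples share one property — sum ≥ 31 — and every 'Rejected' example lacks it.

Accepted, Rejected, Rejected, Rejected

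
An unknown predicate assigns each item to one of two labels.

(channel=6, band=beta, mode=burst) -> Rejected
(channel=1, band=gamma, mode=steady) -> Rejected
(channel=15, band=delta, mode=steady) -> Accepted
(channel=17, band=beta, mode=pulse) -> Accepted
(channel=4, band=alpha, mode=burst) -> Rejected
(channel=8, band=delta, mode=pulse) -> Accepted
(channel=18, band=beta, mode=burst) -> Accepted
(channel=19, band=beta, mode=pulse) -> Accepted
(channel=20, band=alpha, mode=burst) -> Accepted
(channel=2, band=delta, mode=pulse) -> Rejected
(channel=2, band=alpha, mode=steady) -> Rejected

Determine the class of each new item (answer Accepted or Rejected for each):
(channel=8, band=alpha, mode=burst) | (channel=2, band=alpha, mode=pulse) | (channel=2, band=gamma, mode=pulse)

Accepted, Rejected, Rejected

The distinguishing property — channel ≥ 8 — holds for all the 'Accepted' cases and none of the 'Rejected' cases.
(channel=8, band=alpha, mode=burst): channel = 8 — meets the rule, so Accepted. (channel=2, band=alpha, mode=pulse): channel = 2 — fails this test, so Rejected. (channel=2, band=gamma, mode=pulse): channel = 2 — fails this test, so Rejected.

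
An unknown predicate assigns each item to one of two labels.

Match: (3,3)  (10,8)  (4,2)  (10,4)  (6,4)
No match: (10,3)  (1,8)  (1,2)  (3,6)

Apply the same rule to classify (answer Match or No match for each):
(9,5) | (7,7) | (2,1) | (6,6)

A rule that fits every label: sum is even — true of each 'Match' example, false of each 'No match' one.
(9,5): 9+5 = 14 — checks out, so Match.
(7,7): 7+7 = 14 — checks out, so Match.
(2,1): 2+1 = 3 — fails the rule, so No match.
(6,6): 6+6 = 12 — checks out, so Match.

Match, Match, No match, Match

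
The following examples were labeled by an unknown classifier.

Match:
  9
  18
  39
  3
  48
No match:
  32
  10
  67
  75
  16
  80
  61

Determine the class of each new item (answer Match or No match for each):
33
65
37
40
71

Match, No match, No match, No match, No match

Every 'Match' example satisfies: multiple of 3 AND at most 48. None of the 'No match' examples do.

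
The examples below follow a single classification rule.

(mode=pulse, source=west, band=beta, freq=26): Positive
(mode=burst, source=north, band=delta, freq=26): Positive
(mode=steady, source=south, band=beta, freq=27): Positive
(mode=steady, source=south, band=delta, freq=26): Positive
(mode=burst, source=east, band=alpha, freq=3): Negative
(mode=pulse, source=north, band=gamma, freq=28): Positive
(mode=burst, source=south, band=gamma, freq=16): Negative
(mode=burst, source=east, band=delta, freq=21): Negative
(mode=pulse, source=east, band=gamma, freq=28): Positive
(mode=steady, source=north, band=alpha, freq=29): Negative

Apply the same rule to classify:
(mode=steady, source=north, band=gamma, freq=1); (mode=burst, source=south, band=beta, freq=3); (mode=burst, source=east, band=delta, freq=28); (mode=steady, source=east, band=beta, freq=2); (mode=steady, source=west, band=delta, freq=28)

The simplest hypothesis consistent with all the labels is: freq ≥ 26 AND freq ≤ 28.
(mode=steady, source=north, band=gamma, freq=1): Negative (freq = 1).
(mode=burst, source=south, band=beta, freq=3): Negative (freq = 3).
(mode=burst, source=east, band=delta, freq=28): Positive (freq = 28).
(mode=steady, source=east, band=beta, freq=2): Negative (freq = 2).
(mode=steady, source=west, band=delta, freq=28): Positive (freq = 28).

Negative, Negative, Positive, Negative, Positive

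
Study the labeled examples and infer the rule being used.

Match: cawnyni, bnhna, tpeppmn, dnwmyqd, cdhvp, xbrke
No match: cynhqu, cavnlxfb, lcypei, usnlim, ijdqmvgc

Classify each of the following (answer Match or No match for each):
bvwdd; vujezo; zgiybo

A rule that fits every label: odd length — true of each 'Match' example, false of each 'No match' one.

Match, No match, No match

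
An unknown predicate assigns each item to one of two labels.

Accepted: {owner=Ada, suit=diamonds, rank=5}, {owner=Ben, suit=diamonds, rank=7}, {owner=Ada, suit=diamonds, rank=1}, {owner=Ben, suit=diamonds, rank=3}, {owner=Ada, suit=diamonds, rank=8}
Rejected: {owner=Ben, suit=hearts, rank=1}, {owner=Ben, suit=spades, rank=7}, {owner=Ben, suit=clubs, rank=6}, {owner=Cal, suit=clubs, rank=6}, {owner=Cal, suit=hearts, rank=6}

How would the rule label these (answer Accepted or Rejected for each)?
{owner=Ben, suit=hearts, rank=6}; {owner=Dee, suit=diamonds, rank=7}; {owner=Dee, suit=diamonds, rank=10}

Rejected, Accepted, Accepted

Every 'Accepted' example satisfies: suit is diamonds. None of the 'Rejected' examples do.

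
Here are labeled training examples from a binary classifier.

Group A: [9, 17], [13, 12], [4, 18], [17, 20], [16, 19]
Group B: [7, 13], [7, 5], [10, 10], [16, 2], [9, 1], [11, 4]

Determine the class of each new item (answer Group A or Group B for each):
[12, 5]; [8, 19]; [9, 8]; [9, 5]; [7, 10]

Rule: sum ≥ 22. This holds for each 'Group A' example and fails for each 'Group B' one.
[12, 5] → 12+5 = 17 → Group B.
[8, 19] → 8+19 = 27 → Group A.
[9, 8] → 9+8 = 17 → Group B.
[9, 5] → 9+5 = 14 → Group B.
[7, 10] → 7+10 = 17 → Group B.

Group B, Group A, Group B, Group B, Group B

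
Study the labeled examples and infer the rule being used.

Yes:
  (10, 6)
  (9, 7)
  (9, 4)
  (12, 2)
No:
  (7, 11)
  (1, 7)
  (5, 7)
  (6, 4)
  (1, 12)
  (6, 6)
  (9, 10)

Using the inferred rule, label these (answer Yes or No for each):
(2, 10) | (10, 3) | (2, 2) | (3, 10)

No, Yes, No, No

The rule appears to be: first > second AND sum ≥ 12.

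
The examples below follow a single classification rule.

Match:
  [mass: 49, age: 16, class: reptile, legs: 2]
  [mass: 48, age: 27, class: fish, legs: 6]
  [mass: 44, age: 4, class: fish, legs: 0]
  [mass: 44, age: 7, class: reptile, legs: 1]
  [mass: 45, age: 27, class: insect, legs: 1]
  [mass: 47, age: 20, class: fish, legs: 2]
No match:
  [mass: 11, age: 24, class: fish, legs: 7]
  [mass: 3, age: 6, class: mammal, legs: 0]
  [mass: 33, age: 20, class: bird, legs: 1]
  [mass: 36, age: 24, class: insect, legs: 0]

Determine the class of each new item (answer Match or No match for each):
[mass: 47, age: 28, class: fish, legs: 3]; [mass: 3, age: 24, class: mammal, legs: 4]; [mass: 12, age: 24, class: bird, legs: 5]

Match, No match, No match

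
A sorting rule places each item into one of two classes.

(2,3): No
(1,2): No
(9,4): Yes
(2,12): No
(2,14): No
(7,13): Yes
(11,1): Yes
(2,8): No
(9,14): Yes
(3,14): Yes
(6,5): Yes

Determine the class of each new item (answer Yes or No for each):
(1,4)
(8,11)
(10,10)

No, Yes, Yes

The rule appears to be: first ≥ 3.
(1,4): first 1, fails this test → No. (8,11): first 8, fits → Yes. (10,10): first 10, fits → Yes.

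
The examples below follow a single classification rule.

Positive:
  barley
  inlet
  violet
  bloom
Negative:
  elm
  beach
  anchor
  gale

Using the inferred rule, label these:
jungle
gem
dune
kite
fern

A rule that fits every label: length ≥ 5 AND contains 'l' — true of each 'Positive' example, false of each 'Negative' one.
jungle — length 6, has 'l', hence Positive. gem — length 3, no 'l', hence Negative. dune — length 4, no 'l', hence Negative. kite — length 4, no 'l', hence Negative. fern — length 4, no 'l', hence Negative.

Positive, Negative, Negative, Negative, Negative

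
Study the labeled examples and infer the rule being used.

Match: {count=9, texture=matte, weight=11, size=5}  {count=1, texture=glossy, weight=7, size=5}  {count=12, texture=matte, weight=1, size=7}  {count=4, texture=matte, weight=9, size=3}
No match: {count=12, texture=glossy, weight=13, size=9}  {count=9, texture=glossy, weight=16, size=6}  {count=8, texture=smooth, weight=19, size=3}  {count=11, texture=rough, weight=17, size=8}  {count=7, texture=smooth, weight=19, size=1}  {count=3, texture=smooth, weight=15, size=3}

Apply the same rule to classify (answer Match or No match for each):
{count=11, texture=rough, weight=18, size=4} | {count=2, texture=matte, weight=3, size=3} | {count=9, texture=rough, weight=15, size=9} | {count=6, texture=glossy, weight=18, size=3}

'Match' ⟺ weight ≤ 11.
{count=11, texture=rough, weight=18, size=4}: weight = 18, lacks this property → No match.
{count=2, texture=matte, weight=3, size=3}: weight = 3, has this property → Match.
{count=9, texture=rough, weight=15, size=9}: weight = 15, lacks this property → No match.
{count=6, texture=glossy, weight=18, size=3}: weight = 18, lacks this property → No match.

No match, Match, No match, No match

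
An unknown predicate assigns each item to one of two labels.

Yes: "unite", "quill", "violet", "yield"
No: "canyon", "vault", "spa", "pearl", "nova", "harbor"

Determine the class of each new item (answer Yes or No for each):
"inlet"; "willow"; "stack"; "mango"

Yes, Yes, No, No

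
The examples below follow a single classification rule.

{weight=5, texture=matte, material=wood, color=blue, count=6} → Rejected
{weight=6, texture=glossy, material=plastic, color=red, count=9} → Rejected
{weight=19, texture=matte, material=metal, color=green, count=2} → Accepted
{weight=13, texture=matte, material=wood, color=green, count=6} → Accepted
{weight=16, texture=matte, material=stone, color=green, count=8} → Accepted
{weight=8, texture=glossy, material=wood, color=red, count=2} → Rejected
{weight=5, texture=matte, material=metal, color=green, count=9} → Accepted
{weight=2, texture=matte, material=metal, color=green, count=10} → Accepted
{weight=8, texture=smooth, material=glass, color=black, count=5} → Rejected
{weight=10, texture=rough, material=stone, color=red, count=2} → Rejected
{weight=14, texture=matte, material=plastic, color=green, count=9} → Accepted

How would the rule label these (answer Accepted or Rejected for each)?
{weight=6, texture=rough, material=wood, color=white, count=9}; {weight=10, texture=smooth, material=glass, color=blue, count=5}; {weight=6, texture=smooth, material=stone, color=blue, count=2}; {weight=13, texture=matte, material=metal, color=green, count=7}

The rule appears to be: color is green.
{weight=6, texture=rough, material=wood, color=white, count=9} → color is white → Rejected.
{weight=10, texture=smooth, material=glass, color=blue, count=5} → color is blue → Rejected.
{weight=6, texture=smooth, material=stone, color=blue, count=2} → color is blue → Rejected.
{weight=13, texture=matte, material=metal, color=green, count=7} → color is green → Accepted.

Rejected, Rejected, Rejected, Accepted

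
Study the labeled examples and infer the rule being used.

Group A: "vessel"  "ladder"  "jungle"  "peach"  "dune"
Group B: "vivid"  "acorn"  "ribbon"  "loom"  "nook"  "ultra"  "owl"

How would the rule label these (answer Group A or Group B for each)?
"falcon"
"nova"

'Group A' ⟺ contains 'e'.
"falcon" — no 'e', hence Group B.
"nova" — no 'e', hence Group B.

Group B, Group B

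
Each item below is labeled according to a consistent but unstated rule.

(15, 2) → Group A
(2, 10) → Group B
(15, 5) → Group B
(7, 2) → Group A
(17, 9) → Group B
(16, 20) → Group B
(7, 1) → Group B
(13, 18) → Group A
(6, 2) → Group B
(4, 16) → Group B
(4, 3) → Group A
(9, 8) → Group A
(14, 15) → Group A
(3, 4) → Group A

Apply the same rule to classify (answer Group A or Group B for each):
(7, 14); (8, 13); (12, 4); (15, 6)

The common property of the 'Group A' items is: sum is odd. No 'Group B' item has it.
(7, 14): 7+14 = 21, meets the rule → Group A. (8, 13): 8+13 = 21, meets the rule → Group A. (12, 4): 12+4 = 16, fails the rule → Group B. (15, 6): 15+6 = 21, meets the rule → Group A.

Group A, Group A, Group B, Group A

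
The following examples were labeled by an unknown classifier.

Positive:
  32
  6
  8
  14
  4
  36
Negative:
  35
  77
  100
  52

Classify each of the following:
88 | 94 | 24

Every 'Positive' example satisfies: even AND at most 36. None of the 'Negative' examples do.
88: Negative (88 is even, 88 > 36). 94: Negative (94 is even, 94 > 36). 24: Positive (24 is even, 24 ≤ 36).

Negative, Negative, Positive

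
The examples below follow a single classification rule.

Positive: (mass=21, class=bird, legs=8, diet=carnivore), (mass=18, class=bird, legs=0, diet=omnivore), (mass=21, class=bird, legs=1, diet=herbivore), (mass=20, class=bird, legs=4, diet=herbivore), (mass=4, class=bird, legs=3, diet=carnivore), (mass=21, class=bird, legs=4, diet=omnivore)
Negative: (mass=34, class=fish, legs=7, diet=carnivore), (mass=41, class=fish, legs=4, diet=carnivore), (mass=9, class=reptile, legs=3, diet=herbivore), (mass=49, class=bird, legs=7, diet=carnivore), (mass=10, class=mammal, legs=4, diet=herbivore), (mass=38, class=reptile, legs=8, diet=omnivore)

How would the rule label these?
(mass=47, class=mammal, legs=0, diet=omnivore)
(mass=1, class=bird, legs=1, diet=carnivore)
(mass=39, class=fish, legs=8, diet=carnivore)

'Positive' ⟺ class is bird AND mass ≤ 21.
(mass=47, class=mammal, legs=0, diet=omnivore) — class is mammal, mass = 47, hence Negative. (mass=1, class=bird, legs=1, diet=carnivore) — class is bird, mass = 1, hence Positive. (mass=39, class=fish, legs=8, diet=carnivore) — class is fish, mass = 39, hence Negative.

Negative, Positive, Negative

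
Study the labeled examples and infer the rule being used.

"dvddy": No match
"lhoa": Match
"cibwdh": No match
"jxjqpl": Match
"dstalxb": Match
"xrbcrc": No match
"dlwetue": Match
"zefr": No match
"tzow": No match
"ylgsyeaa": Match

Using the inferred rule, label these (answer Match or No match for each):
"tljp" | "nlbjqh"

One predicate separates the groups cleanly: contains 'l'.
"tljp" → has 'l' → Match.
"nlbjqh" → has 'l' → Match.

Match, Match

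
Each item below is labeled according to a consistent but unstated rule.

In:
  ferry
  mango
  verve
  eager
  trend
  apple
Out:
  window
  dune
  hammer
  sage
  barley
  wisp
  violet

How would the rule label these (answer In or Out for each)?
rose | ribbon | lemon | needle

A rule that fits every label: odd length — true of each 'In' example, false of each 'Out' one.
Out: rose, since length 4. Out: ribbon, since length 6. In: lemon, since length 5. Out: needle, since length 6.

Out, Out, In, Out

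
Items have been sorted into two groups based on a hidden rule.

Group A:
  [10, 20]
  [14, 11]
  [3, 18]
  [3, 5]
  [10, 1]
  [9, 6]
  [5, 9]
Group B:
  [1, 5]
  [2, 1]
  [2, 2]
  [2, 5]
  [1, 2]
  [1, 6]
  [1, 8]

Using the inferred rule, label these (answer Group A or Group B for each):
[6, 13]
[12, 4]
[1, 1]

Group A, Group A, Group B

'Group A' ⟺ first ≥ 3.
[6, 13] → first 6 → Group A.
[12, 4] → first 12 → Group A.
[1, 1] → first 1 → Group B.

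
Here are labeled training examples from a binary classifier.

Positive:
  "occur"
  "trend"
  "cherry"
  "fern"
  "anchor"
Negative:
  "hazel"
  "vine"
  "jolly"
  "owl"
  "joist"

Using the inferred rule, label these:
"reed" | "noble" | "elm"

Positive, Negative, Negative

The common property of the 'Positive' items is: contains 'r'. No 'Negative' item has it.
"reed": Positive (has 'r').
"noble": Negative (no 'r').
"elm": Negative (no 'r').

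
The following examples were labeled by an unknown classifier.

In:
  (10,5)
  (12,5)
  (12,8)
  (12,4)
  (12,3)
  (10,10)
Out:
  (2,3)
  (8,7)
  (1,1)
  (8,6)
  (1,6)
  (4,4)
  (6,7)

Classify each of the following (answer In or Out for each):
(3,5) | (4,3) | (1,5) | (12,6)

Out, Out, Out, In

Every 'In' example satisfies: first ≥ 10. None of the 'Out' examples do.
(3,5): first 3, doesn't match → Out. (4,3): first 4, doesn't match → Out. (1,5): first 1, doesn't match → Out. (12,6): first 12, meets the rule → In.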